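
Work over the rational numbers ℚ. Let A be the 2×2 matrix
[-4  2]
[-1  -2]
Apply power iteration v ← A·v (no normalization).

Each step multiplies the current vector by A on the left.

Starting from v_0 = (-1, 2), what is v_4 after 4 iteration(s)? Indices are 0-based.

v_4 = (-508, -232)

v_0 = (-1, 2).
v_1 = A·v_0 = (8, -3).
v_2 = A·v_1 = (-38, -2).
v_3 = A·v_2 = (148, 42).
v_4 = A·v_3 = (-508, -232).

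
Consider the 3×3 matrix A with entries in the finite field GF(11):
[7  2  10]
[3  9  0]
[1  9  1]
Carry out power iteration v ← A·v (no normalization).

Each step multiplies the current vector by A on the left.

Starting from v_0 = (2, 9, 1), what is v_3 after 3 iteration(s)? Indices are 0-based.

v_3 = (0, 5, 3)

v_0 = (2, 9, 1).
v_1 = A·v_0 = (9, 10, 7).
v_2 = A·v_1 = (10, 7, 7).
v_3 = A·v_2 = (0, 5, 3).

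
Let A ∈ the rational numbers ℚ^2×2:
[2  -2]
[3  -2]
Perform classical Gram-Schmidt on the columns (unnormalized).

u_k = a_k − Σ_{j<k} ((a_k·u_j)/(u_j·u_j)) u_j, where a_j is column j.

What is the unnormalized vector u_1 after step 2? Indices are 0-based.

Step 1: u_0 = a_0 = (2, 3).
Step 2: u_1 = a_1 − (-10/13)·u_0 = (-6/13, 4/13).

u_1 = (-6/13, 4/13)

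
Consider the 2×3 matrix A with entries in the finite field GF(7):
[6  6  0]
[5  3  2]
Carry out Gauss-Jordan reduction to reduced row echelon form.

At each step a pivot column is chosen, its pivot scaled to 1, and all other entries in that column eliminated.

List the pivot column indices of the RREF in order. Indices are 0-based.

step 1: normalize row 0 (÷6) = (1, 1, 0)
  row 1: subtract 5×row0 = (0, 5, 2)
step 2: normalize row 1 (÷5) = (0, 1, 6)
  row 0: subtract 1×row1 = (1, 0, 1)

pivot columns: 0, 1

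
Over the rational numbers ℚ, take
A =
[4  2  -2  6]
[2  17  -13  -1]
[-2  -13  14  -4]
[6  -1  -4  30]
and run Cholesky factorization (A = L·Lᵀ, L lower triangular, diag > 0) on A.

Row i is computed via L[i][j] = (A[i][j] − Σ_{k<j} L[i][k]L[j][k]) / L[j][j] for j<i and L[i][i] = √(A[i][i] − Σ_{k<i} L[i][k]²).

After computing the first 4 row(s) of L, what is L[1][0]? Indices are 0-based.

L[1][0] = 1

Step 1: L[0][0] = √(4) = 2.
  L[1][0] = (2) / L[0][0] = 1.
Step 2: L[1][1] = √(16) = 4.
  L[2][0] = (-2) / L[0][0] = -1.
  L[2][1] = (-12) / L[1][1] = -3.
Step 3: L[2][2] = √(4) = 2.
  L[3][0] = (6) / L[0][0] = 3.
  L[3][1] = (-4) / L[1][1] = -1.
  L[3][2] = (-4) / L[2][2] = -2.
Step 4: L[3][3] = √(16) = 4.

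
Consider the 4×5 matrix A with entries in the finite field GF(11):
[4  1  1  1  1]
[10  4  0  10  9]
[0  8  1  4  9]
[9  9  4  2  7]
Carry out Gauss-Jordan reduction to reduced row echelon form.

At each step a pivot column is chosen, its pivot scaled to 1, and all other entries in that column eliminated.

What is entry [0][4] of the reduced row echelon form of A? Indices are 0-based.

pivot(0,0)=4: scale R0 → (1, 3, 3, 3, 3)
  clear (1,0): R1 −= (10)R0 → (0, 7, 3, 2, 1)
  clear (3,0): R3 −= (9)R0 → (0, 4, 10, 8, 2)
pivot(1,1)=7: scale R1 → (0, 1, 2, 5, 8)
  clear (0,1): R0 −= (3)R1 → (1, 0, 8, 10, 1)
  clear (2,1): R2 −= (8)R1 → (0, 0, 7, 8, 0)
  clear (3,1): R3 −= (4)R1 → (0, 0, 2, 10, 3)
pivot(2,2)=7: scale R2 → (0, 0, 1, 9, 0)
  clear (0,2): R0 −= (8)R2 → (1, 0, 0, 4, 1)
  clear (1,2): R1 −= (2)R2 → (0, 1, 0, 9, 8)
  clear (3,2): R3 −= (2)R2 → (0, 0, 0, 3, 3)
pivot(3,3)=3: scale R3 → (0, 0, 0, 1, 1)
  clear (0,3): R0 −= (4)R3 → (1, 0, 0, 0, 8)
  clear (1,3): R1 −= (9)R3 → (0, 1, 0, 0, 10)
  clear (2,3): R2 −= (9)R3 → (0, 0, 1, 0, 2)

M[0][4] = 8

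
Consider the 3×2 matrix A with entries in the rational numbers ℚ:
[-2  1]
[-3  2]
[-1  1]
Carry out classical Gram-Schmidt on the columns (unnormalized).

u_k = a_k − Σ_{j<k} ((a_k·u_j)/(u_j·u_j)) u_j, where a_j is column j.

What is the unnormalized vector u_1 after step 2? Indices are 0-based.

Step 1: u_0 = a_0 = (-2, -3, -1).
Step 2: u_1 = a_1 − (-9/14)·u_0 = (-2/7, 1/14, 5/14).

u_1 = (-2/7, 1/14, 5/14)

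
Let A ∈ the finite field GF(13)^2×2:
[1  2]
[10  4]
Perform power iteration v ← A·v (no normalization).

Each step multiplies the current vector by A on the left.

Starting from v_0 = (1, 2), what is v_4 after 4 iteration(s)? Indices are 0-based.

v_4 = (1, 7)

v_0 = (1, 2).
v_1 = A·v_0 = (5, 5).
v_2 = A·v_1 = (2, 5).
v_3 = A·v_2 = (12, 1).
v_4 = A·v_3 = (1, 7).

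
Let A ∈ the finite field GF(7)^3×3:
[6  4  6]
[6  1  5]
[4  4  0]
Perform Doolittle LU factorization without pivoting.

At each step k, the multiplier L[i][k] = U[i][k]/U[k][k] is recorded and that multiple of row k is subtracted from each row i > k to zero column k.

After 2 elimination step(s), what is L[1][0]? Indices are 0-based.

L[1][0] = 1

[col 0] pivot 6
  R1 -= 1*R0 → (0, 4, 6)  (L[1][0] := 1)
  R2 -= 3*R0 → (0, 6, 3)  (L[2][0] := 3)
[col 1] pivot 4
  R2 -= 5*R1 → (0, 0, 1)  (L[2][1] := 5)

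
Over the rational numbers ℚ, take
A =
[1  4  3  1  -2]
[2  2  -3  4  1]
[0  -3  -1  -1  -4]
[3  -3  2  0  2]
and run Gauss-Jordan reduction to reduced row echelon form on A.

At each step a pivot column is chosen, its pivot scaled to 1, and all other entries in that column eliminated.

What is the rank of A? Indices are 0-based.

pivot(0,0)=1: scale R0 → (1, 4, 3, 1, -2)
  clear (1,0): R1 −= (2)R0 → (0, -6, -9, 2, 5)
  clear (3,0): R3 −= (3)R0 → (0, -15, -7, -3, 8)
pivot(1,1)=-6: scale R1 → (0, 1, 3/2, -1/3, -5/6)
  clear (0,1): R0 −= (4)R1 → (1, 0, -3, 7/3, 4/3)
  clear (2,1): R2 −= (-3)R1 → (0, 0, 7/2, -2, -13/2)
  clear (3,1): R3 −= (-15)R1 → (0, 0, 31/2, -8, -9/2)
pivot(2,2)=7/2: scale R2 → (0, 0, 1, -4/7, -13/7)
  clear (0,2): R0 −= (-3)R2 → (1, 0, 0, 13/21, -89/21)
  clear (1,2): R1 −= (3/2)R2 → (0, 1, 0, 11/21, 41/21)
  clear (3,2): R3 −= (31/2)R2 → (0, 0, 0, 6/7, 170/7)
pivot(3,3)=6/7: scale R3 → (0, 0, 0, 1, 85/3)
  clear (0,3): R0 −= (13/21)R3 → (1, 0, 0, 0, -196/9)
  clear (1,3): R1 −= (11/21)R3 → (0, 1, 0, 0, -116/9)
  clear (2,3): R2 −= (-4/7)R3 → (0, 0, 1, 0, 43/3)

rank = 4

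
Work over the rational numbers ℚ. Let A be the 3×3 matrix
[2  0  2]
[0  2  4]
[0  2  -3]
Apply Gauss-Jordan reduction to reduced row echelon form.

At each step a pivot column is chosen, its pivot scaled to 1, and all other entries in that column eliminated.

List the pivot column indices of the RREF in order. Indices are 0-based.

[1] R0 /= 2  ⇒  (1, 0, 1)
[2] R1 /= 2  ⇒  (0, 1, 2)
     R2 -= 2·R1  ⇒  (0, 0, -7)
[3] R2 /= -7  ⇒  (0, 0, 1)
     R0 -= 1·R2  ⇒  (1, 0, 0)
     R1 -= 2·R2  ⇒  (0, 1, 0)

pivot columns: 0, 1, 2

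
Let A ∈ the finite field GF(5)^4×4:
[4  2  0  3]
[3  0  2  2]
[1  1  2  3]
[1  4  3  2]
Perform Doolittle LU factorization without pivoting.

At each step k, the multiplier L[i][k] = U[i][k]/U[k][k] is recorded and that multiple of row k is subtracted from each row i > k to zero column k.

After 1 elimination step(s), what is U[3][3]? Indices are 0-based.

U[3][3] = 0

Step 1: pivot at (0,0) is 4.
  row1 ← row1 − (2)·row0  ⇒  L[1][0]=2, U row1=(0, 1, 2, 1)
  row2 ← row2 − (4)·row0  ⇒  L[2][0]=4, U row2=(0, 3, 2, 1)
  row3 ← row3 − (4)·row0  ⇒  L[3][0]=4, U row3=(0, 1, 3, 0)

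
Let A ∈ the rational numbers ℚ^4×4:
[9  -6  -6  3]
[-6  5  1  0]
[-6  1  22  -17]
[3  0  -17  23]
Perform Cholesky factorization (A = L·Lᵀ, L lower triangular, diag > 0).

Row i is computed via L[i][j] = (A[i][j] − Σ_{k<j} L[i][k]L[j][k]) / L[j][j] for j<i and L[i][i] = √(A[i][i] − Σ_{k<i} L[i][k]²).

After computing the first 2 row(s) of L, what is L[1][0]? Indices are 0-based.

L[1][0] = -2

Step 1: L[0][0] = √(9) = 3.
  L[1][0] = (-6) / L[0][0] = -2.
Step 2: L[1][1] = √(1) = 1.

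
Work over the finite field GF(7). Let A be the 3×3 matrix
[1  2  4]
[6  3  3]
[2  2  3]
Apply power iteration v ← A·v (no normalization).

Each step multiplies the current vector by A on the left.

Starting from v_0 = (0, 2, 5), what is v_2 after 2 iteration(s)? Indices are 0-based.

v_0 = (0, 2, 5).
v_1 = A·v_0 = (3, 0, 5).
v_2 = A·v_1 = (2, 5, 0).

v_2 = (2, 5, 0)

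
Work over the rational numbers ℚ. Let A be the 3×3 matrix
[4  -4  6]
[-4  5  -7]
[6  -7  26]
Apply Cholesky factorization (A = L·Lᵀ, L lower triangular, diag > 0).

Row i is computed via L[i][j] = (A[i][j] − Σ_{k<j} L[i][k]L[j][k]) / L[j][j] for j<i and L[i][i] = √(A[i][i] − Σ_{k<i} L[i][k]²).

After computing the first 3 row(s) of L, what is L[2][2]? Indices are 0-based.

Step 1: L[0][0] = √(4) = 2.
  L[1][0] = (-4) / L[0][0] = -2.
Step 2: L[1][1] = √(1) = 1.
  L[2][0] = (6) / L[0][0] = 3.
  L[2][1] = (-1) / L[1][1] = -1.
Step 3: L[2][2] = √(16) = 4.

L[2][2] = 4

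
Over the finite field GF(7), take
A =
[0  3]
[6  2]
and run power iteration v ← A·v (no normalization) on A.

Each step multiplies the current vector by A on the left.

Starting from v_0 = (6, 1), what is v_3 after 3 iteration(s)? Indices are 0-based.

v_0 = (6, 1).
v_1 = A·v_0 = (3, 3).
v_2 = A·v_1 = (2, 3).
v_3 = A·v_2 = (2, 4).

v_3 = (2, 4)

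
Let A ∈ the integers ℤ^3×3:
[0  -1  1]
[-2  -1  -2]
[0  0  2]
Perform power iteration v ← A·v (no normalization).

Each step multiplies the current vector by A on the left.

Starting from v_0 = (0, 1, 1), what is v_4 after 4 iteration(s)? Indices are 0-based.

v_0 = (0, 1, 1).
v_1 = A·v_0 = (0, -3, 2).
v_2 = A·v_1 = (5, -1, 4).
v_3 = A·v_2 = (5, -17, 8).
v_4 = A·v_3 = (25, -9, 16).

v_4 = (25, -9, 16)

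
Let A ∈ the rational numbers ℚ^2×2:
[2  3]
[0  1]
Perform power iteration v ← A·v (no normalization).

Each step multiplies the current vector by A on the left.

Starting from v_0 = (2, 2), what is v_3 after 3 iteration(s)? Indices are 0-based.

v_3 = (58, 2)

v_0 = (2, 2).
v_1 = A·v_0 = (10, 2).
v_2 = A·v_1 = (26, 2).
v_3 = A·v_2 = (58, 2).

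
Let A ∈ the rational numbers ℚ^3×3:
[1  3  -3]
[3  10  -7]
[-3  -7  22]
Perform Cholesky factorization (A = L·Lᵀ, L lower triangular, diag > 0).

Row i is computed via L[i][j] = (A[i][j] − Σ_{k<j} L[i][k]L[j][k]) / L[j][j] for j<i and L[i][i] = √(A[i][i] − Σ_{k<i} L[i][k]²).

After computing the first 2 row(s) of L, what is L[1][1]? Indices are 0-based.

Step 1: L[0][0] = √(1) = 1.
  L[1][0] = (3) / L[0][0] = 3.
Step 2: L[1][1] = √(1) = 1.

L[1][1] = 1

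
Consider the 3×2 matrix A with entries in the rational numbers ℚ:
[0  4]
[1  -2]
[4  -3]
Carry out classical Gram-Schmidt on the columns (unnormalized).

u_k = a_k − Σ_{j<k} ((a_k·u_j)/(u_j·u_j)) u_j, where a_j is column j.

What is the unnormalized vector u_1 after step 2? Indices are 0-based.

u_1 = (4, -20/17, 5/17)

Step 1: u_0 = a_0 = (0, 1, 4).
Step 2: u_1 = a_1 − (-14/17)·u_0 = (4, -20/17, 5/17).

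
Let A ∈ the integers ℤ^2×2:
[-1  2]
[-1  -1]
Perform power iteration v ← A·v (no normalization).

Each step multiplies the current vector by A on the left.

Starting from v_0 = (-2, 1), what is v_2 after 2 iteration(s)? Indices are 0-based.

v_0 = (-2, 1).
v_1 = A·v_0 = (4, 1).
v_2 = A·v_1 = (-2, -5).

v_2 = (-2, -5)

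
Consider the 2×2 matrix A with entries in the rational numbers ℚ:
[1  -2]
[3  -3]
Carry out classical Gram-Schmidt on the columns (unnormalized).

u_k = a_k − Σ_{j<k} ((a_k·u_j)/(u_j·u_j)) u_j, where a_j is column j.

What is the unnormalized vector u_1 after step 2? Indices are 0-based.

u_1 = (-9/10, 3/10)

Step 1: u_0 = a_0 = (1, 3).
Step 2: u_1 = a_1 − (-11/10)·u_0 = (-9/10, 3/10).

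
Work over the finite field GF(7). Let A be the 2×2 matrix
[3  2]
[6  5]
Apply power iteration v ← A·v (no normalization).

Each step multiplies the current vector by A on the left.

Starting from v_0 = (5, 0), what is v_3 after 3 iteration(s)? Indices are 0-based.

v_3 = (4, 3)

v_0 = (5, 0).
v_1 = A·v_0 = (1, 2).
v_2 = A·v_1 = (0, 2).
v_3 = A·v_2 = (4, 3).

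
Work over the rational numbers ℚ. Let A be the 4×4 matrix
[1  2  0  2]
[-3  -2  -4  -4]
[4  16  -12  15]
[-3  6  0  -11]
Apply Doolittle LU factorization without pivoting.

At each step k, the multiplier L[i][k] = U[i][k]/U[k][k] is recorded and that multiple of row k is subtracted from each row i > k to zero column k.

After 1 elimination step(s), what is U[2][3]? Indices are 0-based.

Step 1: pivot at (0,0) is 1.
  row1 ← row1 − (-3)·row0  ⇒  L[1][0]=-3, U row1=(0, 4, -4, 2)
  row2 ← row2 − (4)·row0  ⇒  L[2][0]=4, U row2=(0, 8, -12, 7)
  row3 ← row3 − (-3)·row0  ⇒  L[3][0]=-3, U row3=(0, 12, 0, -5)

U[2][3] = 7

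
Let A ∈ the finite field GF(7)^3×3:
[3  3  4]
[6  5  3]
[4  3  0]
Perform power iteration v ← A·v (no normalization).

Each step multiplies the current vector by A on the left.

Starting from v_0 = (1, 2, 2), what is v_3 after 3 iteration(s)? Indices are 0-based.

v_3 = (4, 6, 3)

v_0 = (1, 2, 2).
v_1 = A·v_0 = (3, 1, 3).
v_2 = A·v_1 = (3, 4, 1).
v_3 = A·v_2 = (4, 6, 3).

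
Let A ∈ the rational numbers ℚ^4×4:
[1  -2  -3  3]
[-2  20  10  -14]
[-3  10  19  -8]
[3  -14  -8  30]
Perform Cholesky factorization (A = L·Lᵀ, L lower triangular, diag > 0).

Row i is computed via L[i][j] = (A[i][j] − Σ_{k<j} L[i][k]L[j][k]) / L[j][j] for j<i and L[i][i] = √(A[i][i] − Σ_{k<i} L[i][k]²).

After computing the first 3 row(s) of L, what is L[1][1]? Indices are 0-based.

Step 1: L[0][0] = √(1) = 1.
  L[1][0] = (-2) / L[0][0] = -2.
Step 2: L[1][1] = √(16) = 4.
  L[2][0] = (-3) / L[0][0] = -3.
  L[2][1] = (4) / L[1][1] = 1.
Step 3: L[2][2] = √(9) = 3.

L[1][1] = 4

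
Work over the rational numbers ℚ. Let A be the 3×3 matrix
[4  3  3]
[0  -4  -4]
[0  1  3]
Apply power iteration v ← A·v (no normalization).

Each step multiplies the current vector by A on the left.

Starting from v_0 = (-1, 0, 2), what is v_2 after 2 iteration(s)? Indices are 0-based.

v_0 = (-1, 0, 2).
v_1 = A·v_0 = (2, -8, 6).
v_2 = A·v_1 = (2, 8, 10).

v_2 = (2, 8, 10)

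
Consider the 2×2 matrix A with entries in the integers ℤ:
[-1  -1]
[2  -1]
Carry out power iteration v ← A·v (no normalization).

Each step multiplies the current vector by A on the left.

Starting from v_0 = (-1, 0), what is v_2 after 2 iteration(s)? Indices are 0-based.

v_0 = (-1, 0).
v_1 = A·v_0 = (1, -2).
v_2 = A·v_1 = (1, 4).

v_2 = (1, 4)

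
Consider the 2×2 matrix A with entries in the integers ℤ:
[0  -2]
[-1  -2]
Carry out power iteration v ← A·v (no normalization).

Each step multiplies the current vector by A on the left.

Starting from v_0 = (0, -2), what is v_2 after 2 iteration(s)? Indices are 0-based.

v_0 = (0, -2).
v_1 = A·v_0 = (4, 4).
v_2 = A·v_1 = (-8, -12).

v_2 = (-8, -12)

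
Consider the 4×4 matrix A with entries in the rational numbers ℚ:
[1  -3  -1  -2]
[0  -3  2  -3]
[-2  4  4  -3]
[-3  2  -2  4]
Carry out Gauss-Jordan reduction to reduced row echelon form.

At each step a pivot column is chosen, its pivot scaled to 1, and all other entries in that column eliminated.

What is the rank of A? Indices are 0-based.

step 1: normalize row 0 (÷1) = (1, -3, -1, -2)
  row 2: subtract -2×row0 = (0, -2, 2, -7)
  row 3: subtract -3×row0 = (0, -7, -5, -2)
step 2: normalize row 1 (÷-3) = (0, 1, -2/3, 1)
  row 0: subtract -3×row1 = (1, 0, -3, 1)
  row 2: subtract -2×row1 = (0, 0, 2/3, -5)
  row 3: subtract -7×row1 = (0, 0, -29/3, 5)
step 3: normalize row 2 (÷2/3) = (0, 0, 1, -15/2)
  row 0: subtract -3×row2 = (1, 0, 0, -43/2)
  row 1: subtract -2/3×row2 = (0, 1, 0, -4)
  row 3: subtract -29/3×row2 = (0, 0, 0, -135/2)
step 4: normalize row 3 (÷-135/2) = (0, 0, 0, 1)
  row 0: subtract -43/2×row3 = (1, 0, 0, 0)
  row 1: subtract -4×row3 = (0, 1, 0, 0)
  row 2: subtract -15/2×row3 = (0, 0, 1, 0)

rank = 4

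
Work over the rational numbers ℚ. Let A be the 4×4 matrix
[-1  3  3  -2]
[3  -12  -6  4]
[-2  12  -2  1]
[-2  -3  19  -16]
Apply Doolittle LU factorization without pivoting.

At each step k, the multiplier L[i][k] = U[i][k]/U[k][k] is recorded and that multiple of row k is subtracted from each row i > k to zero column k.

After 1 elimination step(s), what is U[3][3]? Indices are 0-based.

U[3][3] = -12

Step 1: pivot at (0,0) is -1.
  row1 ← row1 − (-3)·row0  ⇒  L[1][0]=-3, U row1=(0, -3, 3, -2)
  row2 ← row2 − (2)·row0  ⇒  L[2][0]=2, U row2=(0, 6, -8, 5)
  row3 ← row3 − (2)·row0  ⇒  L[3][0]=2, U row3=(0, -9, 13, -12)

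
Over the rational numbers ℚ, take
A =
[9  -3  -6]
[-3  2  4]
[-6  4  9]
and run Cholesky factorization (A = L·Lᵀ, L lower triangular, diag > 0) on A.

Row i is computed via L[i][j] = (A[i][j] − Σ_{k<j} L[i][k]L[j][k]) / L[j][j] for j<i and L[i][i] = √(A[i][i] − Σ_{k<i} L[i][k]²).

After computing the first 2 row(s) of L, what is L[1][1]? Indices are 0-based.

L[1][1] = 1

Step 1: L[0][0] = √(9) = 3.
  L[1][0] = (-3) / L[0][0] = -1.
Step 2: L[1][1] = √(1) = 1.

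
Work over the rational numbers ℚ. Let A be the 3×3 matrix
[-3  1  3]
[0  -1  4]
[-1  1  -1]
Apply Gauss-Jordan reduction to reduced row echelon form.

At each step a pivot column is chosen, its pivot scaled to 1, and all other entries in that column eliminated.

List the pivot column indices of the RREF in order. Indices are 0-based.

pivot columns: 0, 1, 2

pivot(0,0)=-3: scale R0 → (1, -1/3, -1)
  clear (2,0): R2 −= (-1)R0 → (0, 2/3, -2)
pivot(1,1)=-1: scale R1 → (0, 1, -4)
  clear (0,1): R0 −= (-1/3)R1 → (1, 0, -7/3)
  clear (2,1): R2 −= (2/3)R1 → (0, 0, 2/3)
pivot(2,2)=2/3: scale R2 → (0, 0, 1)
  clear (0,2): R0 −= (-7/3)R2 → (1, 0, 0)
  clear (1,2): R1 −= (-4)R2 → (0, 1, 0)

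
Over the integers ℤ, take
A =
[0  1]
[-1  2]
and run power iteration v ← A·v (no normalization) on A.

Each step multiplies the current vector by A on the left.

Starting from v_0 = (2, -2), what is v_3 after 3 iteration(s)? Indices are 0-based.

v_0 = (2, -2).
v_1 = A·v_0 = (-2, -6).
v_2 = A·v_1 = (-6, -10).
v_3 = A·v_2 = (-10, -14).

v_3 = (-10, -14)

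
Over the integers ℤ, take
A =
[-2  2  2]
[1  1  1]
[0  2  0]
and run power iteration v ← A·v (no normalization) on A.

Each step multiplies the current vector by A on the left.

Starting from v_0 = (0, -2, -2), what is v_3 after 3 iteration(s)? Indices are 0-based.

v_0 = (0, -2, -2).
v_1 = A·v_0 = (-8, -4, -4).
v_2 = A·v_1 = (0, -16, -8).
v_3 = A·v_2 = (-48, -24, -32).

v_3 = (-48, -24, -32)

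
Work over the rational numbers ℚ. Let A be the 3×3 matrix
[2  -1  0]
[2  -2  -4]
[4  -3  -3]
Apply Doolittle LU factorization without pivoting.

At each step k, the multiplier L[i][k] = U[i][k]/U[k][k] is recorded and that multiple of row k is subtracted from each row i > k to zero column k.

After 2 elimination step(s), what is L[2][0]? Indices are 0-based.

Step 1: pivot at (0,0) is 2.
  row1 ← row1 − (1)·row0  ⇒  L[1][0]=1, U row1=(0, -1, -4)
  row2 ← row2 − (2)·row0  ⇒  L[2][0]=2, U row2=(0, -1, -3)
Step 2: pivot at (1,1) is -1.
  row2 ← row2 − (1)·row1  ⇒  L[2][1]=1, U row2=(0, 0, 1)

L[2][0] = 2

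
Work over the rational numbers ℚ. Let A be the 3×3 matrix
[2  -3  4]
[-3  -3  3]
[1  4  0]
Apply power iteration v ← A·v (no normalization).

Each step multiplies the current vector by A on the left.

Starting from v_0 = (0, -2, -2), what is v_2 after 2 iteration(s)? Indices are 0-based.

v_0 = (0, -2, -2).
v_1 = A·v_0 = (-2, 0, -8).
v_2 = A·v_1 = (-36, -18, -2).

v_2 = (-36, -18, -2)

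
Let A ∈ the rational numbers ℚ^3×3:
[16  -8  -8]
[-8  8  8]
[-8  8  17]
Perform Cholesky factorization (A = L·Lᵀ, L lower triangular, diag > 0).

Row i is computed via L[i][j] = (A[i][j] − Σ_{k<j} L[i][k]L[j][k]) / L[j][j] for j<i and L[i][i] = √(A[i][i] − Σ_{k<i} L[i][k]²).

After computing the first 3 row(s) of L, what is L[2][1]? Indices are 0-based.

Step 1: L[0][0] = √(16) = 4.
  L[1][0] = (-8) / L[0][0] = -2.
Step 2: L[1][1] = √(4) = 2.
  L[2][0] = (-8) / L[0][0] = -2.
  L[2][1] = (4) / L[1][1] = 2.
Step 3: L[2][2] = √(9) = 3.

L[2][1] = 2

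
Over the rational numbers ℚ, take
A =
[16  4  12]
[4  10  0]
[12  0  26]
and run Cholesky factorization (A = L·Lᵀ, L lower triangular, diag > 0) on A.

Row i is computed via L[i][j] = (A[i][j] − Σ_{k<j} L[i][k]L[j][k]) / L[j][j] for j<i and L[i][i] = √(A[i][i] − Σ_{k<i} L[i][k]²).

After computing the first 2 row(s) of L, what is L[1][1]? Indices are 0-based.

Step 1: L[0][0] = √(16) = 4.
  L[1][0] = (4) / L[0][0] = 1.
Step 2: L[1][1] = √(9) = 3.

L[1][1] = 3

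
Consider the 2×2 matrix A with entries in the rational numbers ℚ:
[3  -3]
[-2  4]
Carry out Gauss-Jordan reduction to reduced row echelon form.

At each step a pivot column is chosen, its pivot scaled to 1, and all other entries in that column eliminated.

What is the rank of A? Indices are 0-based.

rank = 2

pivot(0,0)=3: scale R0 → (1, -1)
  clear (1,0): R1 −= (-2)R0 → (0, 2)
pivot(1,1)=2: scale R1 → (0, 1)
  clear (0,1): R0 −= (-1)R1 → (1, 0)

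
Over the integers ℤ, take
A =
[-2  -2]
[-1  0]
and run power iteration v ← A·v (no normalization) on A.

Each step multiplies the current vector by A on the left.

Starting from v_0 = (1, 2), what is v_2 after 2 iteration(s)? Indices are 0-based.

v_0 = (1, 2).
v_1 = A·v_0 = (-6, -1).
v_2 = A·v_1 = (14, 6).

v_2 = (14, 6)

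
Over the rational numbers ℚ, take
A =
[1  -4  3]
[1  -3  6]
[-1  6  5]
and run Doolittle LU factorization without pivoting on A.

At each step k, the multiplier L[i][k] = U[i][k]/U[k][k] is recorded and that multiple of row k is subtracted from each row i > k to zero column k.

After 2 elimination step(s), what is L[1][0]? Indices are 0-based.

L[1][0] = 1

Step 1: pivot at (0,0) is 1.
  row1 ← row1 − (1)·row0  ⇒  L[1][0]=1, U row1=(0, 1, 3)
  row2 ← row2 − (-1)·row0  ⇒  L[2][0]=-1, U row2=(0, 2, 8)
Step 2: pivot at (1,1) is 1.
  row2 ← row2 − (2)·row1  ⇒  L[2][1]=2, U row2=(0, 0, 2)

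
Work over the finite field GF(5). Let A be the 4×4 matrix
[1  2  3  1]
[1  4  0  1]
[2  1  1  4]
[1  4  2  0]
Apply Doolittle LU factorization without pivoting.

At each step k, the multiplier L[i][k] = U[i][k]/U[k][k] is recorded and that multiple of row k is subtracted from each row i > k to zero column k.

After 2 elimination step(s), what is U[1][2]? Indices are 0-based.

[col 0] pivot 1
  R1 -= 1*R0 → (0, 2, 2, 0)  (L[1][0] := 1)
  R2 -= 2*R0 → (0, 2, 0, 2)  (L[2][0] := 2)
  R3 -= 1*R0 → (0, 2, 4, 4)  (L[3][0] := 1)
[col 1] pivot 2
  R2 -= 1*R1 → (0, 0, 3, 2)  (L[2][1] := 1)
  R3 -= 1*R1 → (0, 0, 2, 4)  (L[3][1] := 1)

U[1][2] = 2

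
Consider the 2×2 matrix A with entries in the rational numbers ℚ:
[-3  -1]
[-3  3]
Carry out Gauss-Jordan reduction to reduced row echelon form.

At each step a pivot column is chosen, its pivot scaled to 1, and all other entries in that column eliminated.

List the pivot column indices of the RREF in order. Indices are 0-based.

pivot columns: 0, 1

pivot(0,0)=-3: scale R0 → (1, 1/3)
  clear (1,0): R1 −= (-3)R0 → (0, 4)
pivot(1,1)=4: scale R1 → (0, 1)
  clear (0,1): R0 −= (1/3)R1 → (1, 0)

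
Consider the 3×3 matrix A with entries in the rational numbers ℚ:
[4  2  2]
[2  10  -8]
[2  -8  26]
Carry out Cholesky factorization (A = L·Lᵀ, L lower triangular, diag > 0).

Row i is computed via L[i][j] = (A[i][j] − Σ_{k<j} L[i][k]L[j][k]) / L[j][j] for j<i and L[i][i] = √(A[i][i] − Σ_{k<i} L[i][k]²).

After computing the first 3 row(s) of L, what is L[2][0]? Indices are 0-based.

Step 1: L[0][0] = √(4) = 2.
  L[1][0] = (2) / L[0][0] = 1.
Step 2: L[1][1] = √(9) = 3.
  L[2][0] = (2) / L[0][0] = 1.
  L[2][1] = (-9) / L[1][1] = -3.
Step 3: L[2][2] = √(16) = 4.

L[2][0] = 1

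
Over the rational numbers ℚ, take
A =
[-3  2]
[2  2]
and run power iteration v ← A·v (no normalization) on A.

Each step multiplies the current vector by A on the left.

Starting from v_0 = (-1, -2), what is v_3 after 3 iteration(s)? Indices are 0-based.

v_0 = (-1, -2).
v_1 = A·v_0 = (-1, -6).
v_2 = A·v_1 = (-9, -14).
v_3 = A·v_2 = (-1, -46).

v_3 = (-1, -46)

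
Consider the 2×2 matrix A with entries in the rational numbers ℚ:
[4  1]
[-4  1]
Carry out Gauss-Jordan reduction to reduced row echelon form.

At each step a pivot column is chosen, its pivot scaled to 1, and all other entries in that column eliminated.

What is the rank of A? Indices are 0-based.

pivot(0,0)=4: scale R0 → (1, 1/4)
  clear (1,0): R1 −= (-4)R0 → (0, 2)
pivot(1,1)=2: scale R1 → (0, 1)
  clear (0,1): R0 −= (1/4)R1 → (1, 0)

rank = 2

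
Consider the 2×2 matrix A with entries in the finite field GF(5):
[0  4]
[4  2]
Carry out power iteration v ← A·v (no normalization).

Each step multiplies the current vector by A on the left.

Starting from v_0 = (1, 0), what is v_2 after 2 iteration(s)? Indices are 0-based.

v_0 = (1, 0).
v_1 = A·v_0 = (0, 4).
v_2 = A·v_1 = (1, 3).

v_2 = (1, 3)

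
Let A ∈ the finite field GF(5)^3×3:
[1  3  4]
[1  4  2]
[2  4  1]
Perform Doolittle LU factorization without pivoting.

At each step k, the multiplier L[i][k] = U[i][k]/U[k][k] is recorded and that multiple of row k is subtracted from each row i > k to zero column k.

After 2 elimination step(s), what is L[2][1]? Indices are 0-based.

Step 1: pivot at (0,0) is 1.
  row1 ← row1 − (1)·row0  ⇒  L[1][0]=1, U row1=(0, 1, 3)
  row2 ← row2 − (2)·row0  ⇒  L[2][0]=2, U row2=(0, 3, 3)
Step 2: pivot at (1,1) is 1.
  row2 ← row2 − (3)·row1  ⇒  L[2][1]=3, U row2=(0, 0, 4)

L[2][1] = 3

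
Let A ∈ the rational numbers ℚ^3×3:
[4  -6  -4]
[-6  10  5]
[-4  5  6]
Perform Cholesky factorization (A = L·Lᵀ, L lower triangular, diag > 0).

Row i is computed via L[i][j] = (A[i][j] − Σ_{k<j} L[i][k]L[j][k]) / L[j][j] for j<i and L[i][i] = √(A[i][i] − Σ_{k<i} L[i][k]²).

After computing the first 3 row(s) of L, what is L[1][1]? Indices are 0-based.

Step 1: L[0][0] = √(4) = 2.
  L[1][0] = (-6) / L[0][0] = -3.
Step 2: L[1][1] = √(1) = 1.
  L[2][0] = (-4) / L[0][0] = -2.
  L[2][1] = (-1) / L[1][1] = -1.
Step 3: L[2][2] = √(1) = 1.

L[1][1] = 1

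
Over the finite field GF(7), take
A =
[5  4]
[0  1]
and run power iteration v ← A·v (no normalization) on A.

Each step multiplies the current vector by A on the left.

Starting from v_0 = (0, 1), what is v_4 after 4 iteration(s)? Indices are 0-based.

v_0 = (0, 1).
v_1 = A·v_0 = (4, 1).
v_2 = A·v_1 = (3, 1).
v_3 = A·v_2 = (5, 1).
v_4 = A·v_3 = (1, 1).

v_4 = (1, 1)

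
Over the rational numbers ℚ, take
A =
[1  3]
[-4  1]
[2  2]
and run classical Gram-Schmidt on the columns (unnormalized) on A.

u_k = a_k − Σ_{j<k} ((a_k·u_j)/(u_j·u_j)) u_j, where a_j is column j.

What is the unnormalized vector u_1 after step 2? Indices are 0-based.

Step 1: u_0 = a_0 = (1, -4, 2).
Step 2: u_1 = a_1 − (1/7)·u_0 = (20/7, 11/7, 12/7).

u_1 = (20/7, 11/7, 12/7)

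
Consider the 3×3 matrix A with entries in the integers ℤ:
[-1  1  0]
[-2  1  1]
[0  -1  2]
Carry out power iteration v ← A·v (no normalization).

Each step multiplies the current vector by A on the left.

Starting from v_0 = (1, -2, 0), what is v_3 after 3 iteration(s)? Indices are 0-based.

v_0 = (1, -2, 0).
v_1 = A·v_0 = (-3, -4, 2).
v_2 = A·v_1 = (-1, 4, 8).
v_3 = A·v_2 = (5, 14, 12).

v_3 = (5, 14, 12)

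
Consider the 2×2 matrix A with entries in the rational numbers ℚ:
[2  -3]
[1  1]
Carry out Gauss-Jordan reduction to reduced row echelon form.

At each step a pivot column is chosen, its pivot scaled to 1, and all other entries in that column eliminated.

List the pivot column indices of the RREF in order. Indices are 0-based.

step 1: normalize row 0 (÷2) = (1, -3/2)
  row 1: subtract 1×row0 = (0, 5/2)
step 2: normalize row 1 (÷5/2) = (0, 1)
  row 0: subtract -3/2×row1 = (1, 0)

pivot columns: 0, 1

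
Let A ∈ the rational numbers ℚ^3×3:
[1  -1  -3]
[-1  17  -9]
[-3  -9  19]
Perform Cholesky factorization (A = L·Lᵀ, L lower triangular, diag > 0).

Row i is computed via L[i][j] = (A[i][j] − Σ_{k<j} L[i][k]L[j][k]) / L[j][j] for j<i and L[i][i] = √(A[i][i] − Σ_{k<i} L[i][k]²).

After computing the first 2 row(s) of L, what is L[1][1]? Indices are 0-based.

L[1][1] = 4

Step 1: L[0][0] = √(1) = 1.
  L[1][0] = (-1) / L[0][0] = -1.
Step 2: L[1][1] = √(16) = 4.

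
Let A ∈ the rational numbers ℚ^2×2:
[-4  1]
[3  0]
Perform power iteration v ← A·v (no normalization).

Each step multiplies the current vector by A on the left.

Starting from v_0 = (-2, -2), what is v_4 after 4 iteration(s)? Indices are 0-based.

v_4 = (-642, 414)

v_0 = (-2, -2).
v_1 = A·v_0 = (6, -6).
v_2 = A·v_1 = (-30, 18).
v_3 = A·v_2 = (138, -90).
v_4 = A·v_3 = (-642, 414).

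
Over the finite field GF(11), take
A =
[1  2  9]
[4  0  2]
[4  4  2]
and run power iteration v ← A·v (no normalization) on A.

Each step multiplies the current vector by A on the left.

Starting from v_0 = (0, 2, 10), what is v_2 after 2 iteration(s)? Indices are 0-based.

v_0 = (0, 2, 10).
v_1 = A·v_0 = (6, 9, 6).
v_2 = A·v_1 = (1, 3, 6).

v_2 = (1, 3, 6)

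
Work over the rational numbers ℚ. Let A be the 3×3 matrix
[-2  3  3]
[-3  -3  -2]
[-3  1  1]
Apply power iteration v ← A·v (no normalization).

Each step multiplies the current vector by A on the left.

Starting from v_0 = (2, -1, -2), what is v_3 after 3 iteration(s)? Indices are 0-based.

v_0 = (2, -1, -2).
v_1 = A·v_0 = (-13, 1, -9).
v_2 = A·v_1 = (2, 54, 31).
v_3 = A·v_2 = (251, -230, 79).

v_3 = (251, -230, 79)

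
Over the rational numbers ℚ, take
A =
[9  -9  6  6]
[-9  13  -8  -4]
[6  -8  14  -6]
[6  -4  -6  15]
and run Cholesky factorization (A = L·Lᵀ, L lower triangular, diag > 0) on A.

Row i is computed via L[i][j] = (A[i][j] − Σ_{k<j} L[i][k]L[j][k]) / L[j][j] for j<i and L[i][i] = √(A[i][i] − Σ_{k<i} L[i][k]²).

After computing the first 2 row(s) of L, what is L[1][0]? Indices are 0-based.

L[1][0] = -3

Step 1: L[0][0] = √(9) = 3.
  L[1][0] = (-9) / L[0][0] = -3.
Step 2: L[1][1] = √(4) = 2.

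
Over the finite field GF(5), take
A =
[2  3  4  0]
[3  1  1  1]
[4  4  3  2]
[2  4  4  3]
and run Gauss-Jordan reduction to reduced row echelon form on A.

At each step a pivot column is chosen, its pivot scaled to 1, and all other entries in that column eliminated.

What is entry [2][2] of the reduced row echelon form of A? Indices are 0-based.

[1] R0 /= 2  ⇒  (1, 4, 2, 0)
     R1 -= 3·R0  ⇒  (0, 4, 0, 1)
     R2 -= 4·R0  ⇒  (0, 3, 0, 2)
     R3 -= 2·R0  ⇒  (0, 1, 0, 3)
[2] R1 /= 4  ⇒  (0, 1, 0, 4)
     R0 -= 4·R1  ⇒  (1, 0, 2, 4)
     R2 -= 3·R1  ⇒  (0, 0, 0, 0)
     R3 -= 1·R1  ⇒  (0, 0, 0, 4)
column 2 empty below row 2
[3] R2 <-> R3
[3] R2 /= 4  ⇒  (0, 0, 0, 1)
     R0 -= 4·R2  ⇒  (1, 0, 2, 0)
     R1 -= 4·R2  ⇒  (0, 1, 0, 0)

M[2][2] = 0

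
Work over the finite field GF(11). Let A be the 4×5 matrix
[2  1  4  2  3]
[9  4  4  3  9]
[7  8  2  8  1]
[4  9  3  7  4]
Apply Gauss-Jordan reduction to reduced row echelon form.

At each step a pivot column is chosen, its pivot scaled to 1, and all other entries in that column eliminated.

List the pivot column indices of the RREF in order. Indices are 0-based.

pivot columns: 0, 1, 2, 3

step 1: normalize row 0 (÷2) = (1, 6, 2, 1, 7)
  row 1: subtract 9×row0 = (0, 5, 8, 5, 1)
  row 2: subtract 7×row0 = (0, 10, 10, 1, 7)
  row 3: subtract 4×row0 = (0, 7, 6, 3, 9)
step 2: normalize row 1 (÷5) = (0, 1, 6, 1, 9)
  row 0: subtract 6×row1 = (1, 0, 10, 6, 8)
  row 2: subtract 10×row1 = (0, 0, 5, 2, 5)
  row 3: subtract 7×row1 = (0, 0, 8, 7, 1)
step 3: normalize row 2 (÷5) = (0, 0, 1, 7, 1)
  row 0: subtract 10×row2 = (1, 0, 0, 2, 9)
  row 1: subtract 6×row2 = (0, 1, 0, 3, 3)
  row 3: subtract 8×row2 = (0, 0, 0, 6, 4)
step 4: normalize row 3 (÷6) = (0, 0, 0, 1, 8)
  row 0: subtract 2×row3 = (1, 0, 0, 0, 4)
  row 1: subtract 3×row3 = (0, 1, 0, 0, 1)
  row 2: subtract 7×row3 = (0, 0, 1, 0, 0)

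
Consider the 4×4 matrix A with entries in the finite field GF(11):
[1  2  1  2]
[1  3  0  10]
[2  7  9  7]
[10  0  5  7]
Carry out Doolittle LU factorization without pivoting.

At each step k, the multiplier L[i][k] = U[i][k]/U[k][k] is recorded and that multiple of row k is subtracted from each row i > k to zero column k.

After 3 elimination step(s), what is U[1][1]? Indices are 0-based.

U[1][1] = 1

[col 0] pivot 1
  R1 -= 1*R0 → (0, 1, 10, 8)  (L[1][0] := 1)
  R2 -= 2*R0 → (0, 3, 7, 3)  (L[2][0] := 2)
  R3 -= 10*R0 → (0, 2, 6, 9)  (L[3][0] := 10)
[col 1] pivot 1
  R2 -= 3*R1 → (0, 0, 10, 1)  (L[2][1] := 3)
  R3 -= 2*R1 → (0, 0, 8, 4)  (L[3][1] := 2)
[col 2] pivot 10
  R3 -= 3*R2 → (0, 0, 0, 1)  (L[3][2] := 3)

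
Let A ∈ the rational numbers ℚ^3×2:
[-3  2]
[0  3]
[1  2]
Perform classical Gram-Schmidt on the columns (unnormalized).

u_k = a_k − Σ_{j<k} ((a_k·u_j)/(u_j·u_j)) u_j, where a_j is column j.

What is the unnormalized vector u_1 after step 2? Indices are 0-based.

u_1 = (4/5, 3, 12/5)

Step 1: u_0 = a_0 = (-3, 0, 1).
Step 2: u_1 = a_1 − (-2/5)·u_0 = (4/5, 3, 12/5).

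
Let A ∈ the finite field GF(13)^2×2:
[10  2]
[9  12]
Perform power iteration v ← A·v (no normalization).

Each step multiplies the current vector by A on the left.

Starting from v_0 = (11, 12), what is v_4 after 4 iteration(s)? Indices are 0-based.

v_0 = (11, 12).
v_1 = A·v_0 = (4, 9).
v_2 = A·v_1 = (6, 1).
v_3 = A·v_2 = (10, 1).
v_4 = A·v_3 = (11, 11).

v_4 = (11, 11)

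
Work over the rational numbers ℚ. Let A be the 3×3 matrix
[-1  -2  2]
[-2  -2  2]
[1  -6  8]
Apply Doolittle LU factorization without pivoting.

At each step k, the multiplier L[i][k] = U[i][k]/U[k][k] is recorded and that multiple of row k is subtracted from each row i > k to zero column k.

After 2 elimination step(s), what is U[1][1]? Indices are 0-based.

U[1][1] = 2

k=0: U[0][0]=-1
  eliminate (1,0): mult=2, new row 1: (0, 2, -2); set L[1][0]=2
  eliminate (2,0): mult=-1, new row 2: (0, -8, 10); set L[2][0]=-1
k=1: U[1][1]=2
  eliminate (2,1): mult=-4, new row 2: (0, 0, 2); set L[2][1]=-4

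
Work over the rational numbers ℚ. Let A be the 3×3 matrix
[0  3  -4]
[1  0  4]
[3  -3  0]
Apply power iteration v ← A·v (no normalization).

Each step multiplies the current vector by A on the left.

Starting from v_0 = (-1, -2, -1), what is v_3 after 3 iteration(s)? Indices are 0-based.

v_0 = (-1, -2, -1).
v_1 = A·v_0 = (-2, -5, 3).
v_2 = A·v_1 = (-27, 10, 9).
v_3 = A·v_2 = (-6, 9, -111).

v_3 = (-6, 9, -111)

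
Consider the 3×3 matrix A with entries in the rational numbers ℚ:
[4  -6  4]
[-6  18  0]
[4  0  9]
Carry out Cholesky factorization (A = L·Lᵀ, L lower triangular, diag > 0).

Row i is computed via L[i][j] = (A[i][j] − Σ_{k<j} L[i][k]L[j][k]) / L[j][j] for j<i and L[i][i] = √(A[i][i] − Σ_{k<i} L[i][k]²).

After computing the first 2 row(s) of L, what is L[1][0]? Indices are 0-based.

Step 1: L[0][0] = √(4) = 2.
  L[1][0] = (-6) / L[0][0] = -3.
Step 2: L[1][1] = √(9) = 3.

L[1][0] = -3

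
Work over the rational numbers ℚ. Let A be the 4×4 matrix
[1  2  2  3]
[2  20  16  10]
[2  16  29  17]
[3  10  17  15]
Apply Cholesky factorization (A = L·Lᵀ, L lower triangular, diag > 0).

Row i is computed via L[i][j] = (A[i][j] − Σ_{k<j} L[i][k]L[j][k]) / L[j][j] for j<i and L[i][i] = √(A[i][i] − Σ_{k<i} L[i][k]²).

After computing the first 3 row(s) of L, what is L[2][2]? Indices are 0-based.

Step 1: L[0][0] = √(1) = 1.
  L[1][0] = (2) / L[0][0] = 2.
Step 2: L[1][1] = √(16) = 4.
  L[2][0] = (2) / L[0][0] = 2.
  L[2][1] = (12) / L[1][1] = 3.
Step 3: L[2][2] = √(16) = 4.

L[2][2] = 4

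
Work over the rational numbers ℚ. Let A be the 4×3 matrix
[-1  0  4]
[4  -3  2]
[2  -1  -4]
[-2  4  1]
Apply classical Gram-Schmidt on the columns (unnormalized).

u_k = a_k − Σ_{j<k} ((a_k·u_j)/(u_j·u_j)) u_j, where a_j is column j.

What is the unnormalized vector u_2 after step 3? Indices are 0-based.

u_2 = (276/83, 267/83, -261/83, 135/83)

Step 1: u_0 = a_0 = (-1, 4, 2, -2).
Step 2: u_1 = a_1 − (-22/25)·u_0 = (-22/25, 13/25, 19/25, 56/25).
Step 3: u_2 = a_2 − (-6/25)·u_0 − (-41/83)·u_1 = (276/83, 267/83, -261/83, 135/83).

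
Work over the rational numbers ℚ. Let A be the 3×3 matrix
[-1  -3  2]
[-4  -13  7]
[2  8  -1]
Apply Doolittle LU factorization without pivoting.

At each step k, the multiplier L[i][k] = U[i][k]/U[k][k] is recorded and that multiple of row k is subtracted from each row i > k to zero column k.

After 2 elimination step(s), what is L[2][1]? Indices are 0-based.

L[2][1] = -2

[col 0] pivot -1
  R1 -= 4*R0 → (0, -1, -1)  (L[1][0] := 4)
  R2 -= -2*R0 → (0, 2, 3)  (L[2][0] := -2)
[col 1] pivot -1
  R2 -= -2*R1 → (0, 0, 1)  (L[2][1] := -2)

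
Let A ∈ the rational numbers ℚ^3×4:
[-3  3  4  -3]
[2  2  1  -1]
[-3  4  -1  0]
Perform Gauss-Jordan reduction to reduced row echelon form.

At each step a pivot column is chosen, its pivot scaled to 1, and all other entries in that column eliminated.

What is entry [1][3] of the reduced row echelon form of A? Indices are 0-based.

[1] R0 /= -3  ⇒  (1, -1, -4/3, 1)
     R1 -= 2·R0  ⇒  (0, 4, 11/3, -3)
     R2 -= -3·R0  ⇒  (0, 1, -5, 3)
[2] R1 /= 4  ⇒  (0, 1, 11/12, -3/4)
     R0 -= -1·R1  ⇒  (1, 0, -5/12, 1/4)
     R2 -= 1·R1  ⇒  (0, 0, -71/12, 15/4)
[3] R2 /= -71/12  ⇒  (0, 0, 1, -45/71)
     R0 -= -5/12·R2  ⇒  (1, 0, 0, -1/71)
     R1 -= 11/12·R2  ⇒  (0, 1, 0, -12/71)

M[1][3] = -12/71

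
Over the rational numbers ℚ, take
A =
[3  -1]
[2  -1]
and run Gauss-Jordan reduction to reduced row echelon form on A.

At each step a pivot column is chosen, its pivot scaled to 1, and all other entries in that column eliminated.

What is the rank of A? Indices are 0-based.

[1] R0 /= 3  ⇒  (1, -1/3)
     R1 -= 2·R0  ⇒  (0, -1/3)
[2] R1 /= -1/3  ⇒  (0, 1)
     R0 -= -1/3·R1  ⇒  (1, 0)

rank = 2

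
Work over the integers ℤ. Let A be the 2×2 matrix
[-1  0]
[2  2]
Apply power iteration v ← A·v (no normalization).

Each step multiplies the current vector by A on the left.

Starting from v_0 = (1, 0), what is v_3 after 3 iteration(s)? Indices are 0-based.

v_0 = (1, 0).
v_1 = A·v_0 = (-1, 2).
v_2 = A·v_1 = (1, 2).
v_3 = A·v_2 = (-1, 6).

v_3 = (-1, 6)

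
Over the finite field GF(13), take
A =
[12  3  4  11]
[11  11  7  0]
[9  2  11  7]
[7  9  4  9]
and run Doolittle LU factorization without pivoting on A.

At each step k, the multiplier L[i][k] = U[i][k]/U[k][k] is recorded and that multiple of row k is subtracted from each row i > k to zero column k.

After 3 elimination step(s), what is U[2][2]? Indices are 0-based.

U[2][2] = 6

k=0: U[0][0]=12
  eliminate (1,0): mult=2, new row 1: (0, 5, 12, 4); set L[1][0]=2
  eliminate (2,0): mult=4, new row 2: (0, 3, 8, 2); set L[2][0]=4
  eliminate (3,0): mult=6, new row 3: (0, 4, 6, 8); set L[3][0]=6
k=1: U[1][1]=5
  eliminate (2,1): mult=11, new row 2: (0, 0, 6, 10); set L[2][1]=11
  eliminate (3,1): mult=6, new row 3: (0, 0, 12, 10); set L[3][1]=6
k=2: U[2][2]=6
  eliminate (3,2): mult=2, new row 3: (0, 0, 0, 3); set L[3][2]=2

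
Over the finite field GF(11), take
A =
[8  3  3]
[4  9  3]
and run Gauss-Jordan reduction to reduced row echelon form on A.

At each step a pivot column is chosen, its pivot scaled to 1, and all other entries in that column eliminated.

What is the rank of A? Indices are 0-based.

[1] R0 /= 8  ⇒  (1, 10, 10)
     R1 -= 4·R0  ⇒  (0, 2, 7)
[2] R1 /= 2  ⇒  (0, 1, 9)
     R0 -= 10·R1  ⇒  (1, 0, 8)

rank = 2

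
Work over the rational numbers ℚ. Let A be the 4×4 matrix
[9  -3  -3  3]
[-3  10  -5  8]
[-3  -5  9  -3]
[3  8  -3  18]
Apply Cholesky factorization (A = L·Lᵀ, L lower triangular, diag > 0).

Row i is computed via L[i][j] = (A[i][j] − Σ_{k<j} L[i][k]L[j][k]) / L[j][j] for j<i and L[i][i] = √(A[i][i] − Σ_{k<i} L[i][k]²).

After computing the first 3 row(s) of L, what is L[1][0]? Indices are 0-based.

L[1][0] = -1

Step 1: L[0][0] = √(9) = 3.
  L[1][0] = (-3) / L[0][0] = -1.
Step 2: L[1][1] = √(9) = 3.
  L[2][0] = (-3) / L[0][0] = -1.
  L[2][1] = (-6) / L[1][1] = -2.
Step 3: L[2][2] = √(4) = 2.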